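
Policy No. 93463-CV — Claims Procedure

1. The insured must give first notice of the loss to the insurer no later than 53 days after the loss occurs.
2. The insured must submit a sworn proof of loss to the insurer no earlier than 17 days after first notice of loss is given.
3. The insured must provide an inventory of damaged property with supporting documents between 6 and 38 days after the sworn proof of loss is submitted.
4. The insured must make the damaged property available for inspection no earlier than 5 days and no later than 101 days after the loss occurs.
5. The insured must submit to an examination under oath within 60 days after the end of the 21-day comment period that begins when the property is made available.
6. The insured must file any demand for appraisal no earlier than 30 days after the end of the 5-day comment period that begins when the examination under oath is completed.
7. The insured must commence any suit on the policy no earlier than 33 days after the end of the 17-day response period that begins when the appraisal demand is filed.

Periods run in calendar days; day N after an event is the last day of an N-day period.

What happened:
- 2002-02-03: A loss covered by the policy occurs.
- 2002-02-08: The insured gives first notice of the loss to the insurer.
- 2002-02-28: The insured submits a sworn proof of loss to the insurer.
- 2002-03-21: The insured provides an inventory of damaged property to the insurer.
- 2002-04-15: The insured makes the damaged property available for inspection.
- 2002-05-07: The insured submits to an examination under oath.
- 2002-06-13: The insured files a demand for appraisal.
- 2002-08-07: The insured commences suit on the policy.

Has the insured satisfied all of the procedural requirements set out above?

Yes

(1) due by 2002-02-03 + 53 days = 2002-03-28; 2002-02-08 is within that limit.
(2) permitted from 2002-02-08 + 17 days = 2002-02-25 onward; done 2002-02-28, after the minimum wait.
(3) the permitted window runs from 2002-02-28 + 6 = 2002-03-06 to 2002-02-28 + 38 = 2002-04-07; done 2002-03-21 — within the window.
(4) the permitted window runs from 2002-02-03 + 5 = 2002-02-08 to 2002-02-03 + 101 = 2002-05-15; done 2002-04-15 — within the window.
(5) due by 2002-05-06 + 60 days = 2002-07-05; 2002-05-07 is within that limit.
(6) permitted from 2002-05-12 + 30 days = 2002-06-11 onward; 2002-06-13 is on or after that date.
(7) permitted from 2002-06-30 + 33 days = 2002-08-02 onward; done 2002-08-07, after the minimum wait.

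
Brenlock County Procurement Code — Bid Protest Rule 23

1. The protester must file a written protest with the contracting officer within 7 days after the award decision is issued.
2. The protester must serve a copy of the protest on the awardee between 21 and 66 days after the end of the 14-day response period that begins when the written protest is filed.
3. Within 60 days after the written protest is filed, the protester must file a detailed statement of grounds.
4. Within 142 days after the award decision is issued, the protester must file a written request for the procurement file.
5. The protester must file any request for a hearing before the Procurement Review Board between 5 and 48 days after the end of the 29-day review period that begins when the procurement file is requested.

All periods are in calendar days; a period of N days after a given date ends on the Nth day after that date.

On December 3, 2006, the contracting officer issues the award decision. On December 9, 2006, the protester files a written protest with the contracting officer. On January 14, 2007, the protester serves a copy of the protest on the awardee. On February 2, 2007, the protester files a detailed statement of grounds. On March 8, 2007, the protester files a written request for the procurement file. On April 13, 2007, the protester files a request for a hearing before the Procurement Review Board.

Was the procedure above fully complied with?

Yes

Step 1: 7 days after December 3, 2006 (when the award decision is issued) is December 10, 2006; December 9, 2006 is within that limit.
Step 2: the window is 21–66 days after December 23, 2006 (end of the 14-day response period, which began when the written protest is filed on December 9, 2006), so January 13, 2007 through February 27, 2007; done January 14, 2007, which is between those dates.
Step 3: 60 days after December 9, 2006 (when the written protest is filed) is February 7, 2007; completed February 2, 2007, before the deadline.
Step 4: 142 days after December 3, 2006 (when the award decision is issued) is April 24, 2007; March 8, 2007 is within that limit.
Step 5: the window is 5–48 days after April 6, 2007 (end of the 29-day review period, which began when the procurement file is requested on March 8, 2007), so April 11, 2007 through May 24, 2007; done April 13, 2007, which is between those dates.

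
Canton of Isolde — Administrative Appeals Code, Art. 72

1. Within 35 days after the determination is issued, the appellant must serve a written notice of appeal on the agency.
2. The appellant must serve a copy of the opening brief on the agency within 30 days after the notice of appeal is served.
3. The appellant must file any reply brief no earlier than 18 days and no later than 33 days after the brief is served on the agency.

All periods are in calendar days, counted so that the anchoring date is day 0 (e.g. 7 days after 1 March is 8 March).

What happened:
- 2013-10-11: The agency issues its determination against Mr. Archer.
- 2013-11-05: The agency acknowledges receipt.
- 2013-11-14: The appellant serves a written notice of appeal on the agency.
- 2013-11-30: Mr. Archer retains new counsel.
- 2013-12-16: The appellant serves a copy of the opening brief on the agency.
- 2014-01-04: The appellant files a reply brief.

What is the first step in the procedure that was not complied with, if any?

Step 2

Step 1 — counting 35 days from 2013-10-11 (when the determination is issued) gives a deadline of 2013-11-15; 2013-11-14 is within that limit.
Step 2 — counting 30 days from 2013-11-14 (when the notice of appeal is served) gives a deadline of 2013-12-14; 2013-12-16 misses that deadline by 2 days.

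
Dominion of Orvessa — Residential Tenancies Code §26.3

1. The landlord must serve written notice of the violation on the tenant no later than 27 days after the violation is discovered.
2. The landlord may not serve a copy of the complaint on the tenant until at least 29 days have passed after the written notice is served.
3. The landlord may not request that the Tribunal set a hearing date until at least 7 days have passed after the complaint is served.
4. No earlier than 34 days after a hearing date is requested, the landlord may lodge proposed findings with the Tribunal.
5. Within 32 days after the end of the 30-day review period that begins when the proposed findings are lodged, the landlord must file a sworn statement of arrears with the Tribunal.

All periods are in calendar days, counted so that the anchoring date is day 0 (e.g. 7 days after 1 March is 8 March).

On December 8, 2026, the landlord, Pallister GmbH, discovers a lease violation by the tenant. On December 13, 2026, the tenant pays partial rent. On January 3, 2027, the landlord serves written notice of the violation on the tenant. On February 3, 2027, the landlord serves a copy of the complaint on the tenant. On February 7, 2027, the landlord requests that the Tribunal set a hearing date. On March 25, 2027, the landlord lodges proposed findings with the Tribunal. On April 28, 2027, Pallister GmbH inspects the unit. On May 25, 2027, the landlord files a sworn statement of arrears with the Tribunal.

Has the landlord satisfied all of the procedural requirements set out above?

No

Step 1: 27 days after December 8, 2026 (when the violation is discovered) is January 4, 2027; January 3, 2027 is within that limit.
Step 2: the earliest permitted date is 29 days after January 3, 2027 (when the written notice is served), i.e. February 1, 2027; done February 3, 2027 — permitted.
Step 3: the earliest permitted date is 7 days after February 3, 2027 (when the complaint is served), i.e. February 10, 2027; February 7, 2027 is 3 days before the earliest permitted date.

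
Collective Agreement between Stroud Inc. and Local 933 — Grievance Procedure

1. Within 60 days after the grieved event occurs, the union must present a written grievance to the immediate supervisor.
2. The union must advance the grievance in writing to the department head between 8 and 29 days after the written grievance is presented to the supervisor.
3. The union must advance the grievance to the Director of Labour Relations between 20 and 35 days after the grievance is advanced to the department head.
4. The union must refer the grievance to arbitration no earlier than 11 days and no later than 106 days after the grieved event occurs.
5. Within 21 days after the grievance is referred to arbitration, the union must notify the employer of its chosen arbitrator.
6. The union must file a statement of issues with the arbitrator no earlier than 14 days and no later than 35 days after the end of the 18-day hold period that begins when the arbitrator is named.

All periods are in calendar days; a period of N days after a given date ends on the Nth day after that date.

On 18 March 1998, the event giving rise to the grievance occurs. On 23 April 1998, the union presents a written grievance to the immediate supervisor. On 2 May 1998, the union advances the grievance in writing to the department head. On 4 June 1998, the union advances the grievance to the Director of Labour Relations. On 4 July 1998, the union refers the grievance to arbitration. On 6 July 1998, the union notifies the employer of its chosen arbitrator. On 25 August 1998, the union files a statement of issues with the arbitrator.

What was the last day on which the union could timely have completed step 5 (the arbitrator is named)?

Step 5 runs from 4 July 1998, when the grievance is referred to arbitration. 21 days after 4 July 1998 is 25 July 1998.

25 July 1998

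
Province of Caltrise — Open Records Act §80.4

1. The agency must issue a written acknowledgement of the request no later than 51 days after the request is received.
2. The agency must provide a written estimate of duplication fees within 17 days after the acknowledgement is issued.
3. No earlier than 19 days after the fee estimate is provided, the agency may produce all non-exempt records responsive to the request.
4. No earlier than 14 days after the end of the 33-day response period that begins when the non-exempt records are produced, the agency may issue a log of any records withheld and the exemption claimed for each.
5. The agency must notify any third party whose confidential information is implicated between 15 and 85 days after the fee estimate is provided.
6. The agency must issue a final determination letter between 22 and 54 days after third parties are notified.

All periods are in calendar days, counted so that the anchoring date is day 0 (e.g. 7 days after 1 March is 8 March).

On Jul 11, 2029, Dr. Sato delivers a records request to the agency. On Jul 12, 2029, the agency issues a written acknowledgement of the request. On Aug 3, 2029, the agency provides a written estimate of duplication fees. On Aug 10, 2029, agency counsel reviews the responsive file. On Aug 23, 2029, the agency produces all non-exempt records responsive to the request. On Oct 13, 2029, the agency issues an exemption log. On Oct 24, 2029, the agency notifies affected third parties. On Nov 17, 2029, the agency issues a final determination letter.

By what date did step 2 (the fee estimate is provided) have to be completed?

Step 2 runs from Jul 12, 2029, when the acknowledgement is issued. 17 days after Jul 12, 2029 is Jul 29, 2029.

Jul 29, 2029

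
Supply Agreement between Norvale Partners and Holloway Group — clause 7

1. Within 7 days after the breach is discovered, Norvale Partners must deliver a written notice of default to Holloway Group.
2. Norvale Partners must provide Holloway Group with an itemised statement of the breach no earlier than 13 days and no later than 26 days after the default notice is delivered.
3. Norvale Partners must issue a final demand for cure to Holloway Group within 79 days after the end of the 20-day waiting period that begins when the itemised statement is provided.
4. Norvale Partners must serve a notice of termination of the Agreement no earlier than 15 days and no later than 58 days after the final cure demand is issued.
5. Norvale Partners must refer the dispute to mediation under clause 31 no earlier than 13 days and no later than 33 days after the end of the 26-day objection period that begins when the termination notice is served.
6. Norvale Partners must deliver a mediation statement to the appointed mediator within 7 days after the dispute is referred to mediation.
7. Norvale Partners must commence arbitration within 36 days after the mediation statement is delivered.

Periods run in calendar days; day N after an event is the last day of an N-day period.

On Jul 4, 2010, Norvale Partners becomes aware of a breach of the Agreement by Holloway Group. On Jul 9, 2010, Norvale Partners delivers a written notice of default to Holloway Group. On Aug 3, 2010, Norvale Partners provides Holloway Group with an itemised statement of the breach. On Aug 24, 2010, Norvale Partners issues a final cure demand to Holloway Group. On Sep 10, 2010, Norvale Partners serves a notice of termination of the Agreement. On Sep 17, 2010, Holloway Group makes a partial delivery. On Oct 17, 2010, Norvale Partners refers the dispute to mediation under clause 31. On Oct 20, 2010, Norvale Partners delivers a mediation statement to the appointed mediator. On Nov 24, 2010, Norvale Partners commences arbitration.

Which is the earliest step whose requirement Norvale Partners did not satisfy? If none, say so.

Step 1: 7 days after Jul 4, 2010 (when the breach is discovered) is Jul 11, 2010; completed Jul 9, 2010, before the deadline.
Step 2: the window is 13–26 days after Jul 9, 2010 (when the default notice is delivered), so Jul 22, 2010 through Aug 4, 2010; done Aug 3, 2010, which is between those dates.
Step 3: 79 days after Aug 23, 2010 (end of the 20-day waiting period, which began when the itemised statement is provided on Aug 3, 2010) is Nov 10, 2010; Aug 24, 2010 is within that limit.
Step 4: the window is 15–58 days after Aug 24, 2010 (when the final cure demand is issued), so Sep 8, 2010 through Oct 21, 2010; done Sep 10, 2010, which is between those dates.
Step 5: the window is 13–33 days after Oct 6, 2010 (end of the 26-day objection period, which began when the termination notice is served on Sep 10, 2010), so Oct 19, 2010 through Nov 8, 2010; done Oct 17, 2010 — 2 days before the window opened.

Step 5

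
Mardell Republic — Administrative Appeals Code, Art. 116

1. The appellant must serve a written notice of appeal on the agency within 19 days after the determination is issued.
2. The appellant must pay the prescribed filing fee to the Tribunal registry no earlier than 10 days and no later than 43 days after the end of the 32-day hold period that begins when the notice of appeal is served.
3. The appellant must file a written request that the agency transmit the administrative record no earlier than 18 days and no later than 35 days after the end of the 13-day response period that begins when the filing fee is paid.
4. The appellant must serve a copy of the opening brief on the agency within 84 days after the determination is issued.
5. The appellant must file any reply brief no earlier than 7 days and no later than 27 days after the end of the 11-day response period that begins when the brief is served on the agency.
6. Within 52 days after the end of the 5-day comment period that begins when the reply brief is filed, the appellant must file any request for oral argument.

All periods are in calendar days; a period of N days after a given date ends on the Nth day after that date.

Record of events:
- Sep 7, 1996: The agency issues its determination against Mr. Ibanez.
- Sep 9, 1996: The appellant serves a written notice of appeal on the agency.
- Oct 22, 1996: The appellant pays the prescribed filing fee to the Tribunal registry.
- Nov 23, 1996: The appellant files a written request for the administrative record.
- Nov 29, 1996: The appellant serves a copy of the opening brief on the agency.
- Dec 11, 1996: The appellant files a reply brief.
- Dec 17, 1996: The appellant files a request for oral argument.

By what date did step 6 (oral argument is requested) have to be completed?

Feb 6, 1997

The reply brief is filed on Dec 11, 1996; the 5-day comment period therefore ends Dec 16, 1996, and step 6 runs from that date. 52 days after Dec 16, 1996 is Feb 6, 1997.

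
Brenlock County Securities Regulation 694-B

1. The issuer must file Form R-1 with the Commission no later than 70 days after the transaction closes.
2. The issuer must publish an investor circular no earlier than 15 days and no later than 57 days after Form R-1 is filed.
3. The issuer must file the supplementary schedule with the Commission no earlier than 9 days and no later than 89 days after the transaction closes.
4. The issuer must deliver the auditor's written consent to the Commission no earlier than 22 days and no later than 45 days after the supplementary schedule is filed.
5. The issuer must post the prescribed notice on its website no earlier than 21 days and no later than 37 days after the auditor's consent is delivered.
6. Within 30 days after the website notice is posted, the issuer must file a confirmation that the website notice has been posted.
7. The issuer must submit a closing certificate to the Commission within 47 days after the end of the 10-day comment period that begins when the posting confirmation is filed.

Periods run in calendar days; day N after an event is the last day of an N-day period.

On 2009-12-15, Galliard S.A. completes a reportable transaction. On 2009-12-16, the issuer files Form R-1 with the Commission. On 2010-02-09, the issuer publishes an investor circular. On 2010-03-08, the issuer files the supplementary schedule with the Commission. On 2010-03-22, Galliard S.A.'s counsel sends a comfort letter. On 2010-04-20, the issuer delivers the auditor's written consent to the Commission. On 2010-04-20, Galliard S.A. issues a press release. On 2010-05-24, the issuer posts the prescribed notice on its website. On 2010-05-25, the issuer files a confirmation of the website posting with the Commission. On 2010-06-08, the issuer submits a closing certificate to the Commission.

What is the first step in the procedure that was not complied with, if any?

(1) due by 2009-12-15 + 70 days = 2010-02-23; completed 2009-12-16, before the deadline.
(2) the permitted window runs from 2009-12-16 + 15 = 2009-12-31 to 2009-12-16 + 57 = 2010-02-11; done 2010-02-09, which is between those dates.
(3) the permitted window runs from 2009-12-15 + 9 = 2009-12-24 to 2009-12-15 + 89 = 2010-03-14; 2010-03-08 falls inside that range.
(4) the permitted window runs from 2010-03-08 + 22 = 2010-03-30 to 2010-03-08 + 45 = 2010-04-22; done 2010-04-20 — within the window.
(5) the permitted window runs from 2010-04-20 + 21 = 2010-05-11 to 2010-04-20 + 37 = 2010-05-27; 2010-05-24 falls inside that range.
(6) due by 2010-05-24 + 30 days = 2010-06-23; 2010-05-25 is within that limit.
(7) due by 2010-06-04 + 47 days = 2010-07-21; done 2010-06-08 — timely.

None — every step was satisfied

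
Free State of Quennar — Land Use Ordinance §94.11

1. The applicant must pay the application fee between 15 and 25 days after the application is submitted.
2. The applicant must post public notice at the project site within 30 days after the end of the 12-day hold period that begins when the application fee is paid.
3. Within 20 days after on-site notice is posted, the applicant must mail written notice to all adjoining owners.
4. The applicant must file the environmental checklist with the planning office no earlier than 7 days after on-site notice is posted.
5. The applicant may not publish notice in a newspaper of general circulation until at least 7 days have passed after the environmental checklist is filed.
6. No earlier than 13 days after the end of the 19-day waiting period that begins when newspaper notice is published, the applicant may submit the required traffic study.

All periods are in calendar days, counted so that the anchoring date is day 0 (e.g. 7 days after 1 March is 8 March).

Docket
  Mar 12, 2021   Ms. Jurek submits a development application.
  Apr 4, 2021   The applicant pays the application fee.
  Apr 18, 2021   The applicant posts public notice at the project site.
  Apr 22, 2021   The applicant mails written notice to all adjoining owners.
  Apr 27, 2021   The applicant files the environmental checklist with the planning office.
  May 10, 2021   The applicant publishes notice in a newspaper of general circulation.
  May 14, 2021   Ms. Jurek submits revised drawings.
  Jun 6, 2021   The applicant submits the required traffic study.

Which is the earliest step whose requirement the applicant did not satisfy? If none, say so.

Step 1 — 15 and 25 days from Mar 12, 2021 (when the application is submitted) are Mar 27, 2021 and Apr 6, 2021 respectively; done Apr 4, 2021 — within the window.
Step 2 — counting 30 days from Apr 16, 2021 (end of the 12-day hold period, which began when the application fee is paid on Apr 4, 2021) gives a deadline of May 16, 2021; Apr 18, 2021 is within that limit.
Step 3 — counting 20 days from Apr 18, 2021 (when on-site notice is posted) gives a deadline of May 8, 2021; done Apr 22, 2021 — timely.
Step 4 — must wait 7 days from Apr 18, 2021 (when on-site notice is posted), so not before Apr 25, 2021; Apr 27, 2021 is on or after that date.
Step 5 — must wait 7 days from Apr 27, 2021 (when the environmental checklist is filed), so not before May 4, 2021; May 10, 2021 is on or after that date.
Step 6 — must wait 13 days from May 29, 2021 (end of the 19-day waiting period, which began when newspaper notice is published on May 10, 2021), so not before Jun 11, 2021; Jun 6, 2021 is 5 days before the earliest permitted date.

Step 6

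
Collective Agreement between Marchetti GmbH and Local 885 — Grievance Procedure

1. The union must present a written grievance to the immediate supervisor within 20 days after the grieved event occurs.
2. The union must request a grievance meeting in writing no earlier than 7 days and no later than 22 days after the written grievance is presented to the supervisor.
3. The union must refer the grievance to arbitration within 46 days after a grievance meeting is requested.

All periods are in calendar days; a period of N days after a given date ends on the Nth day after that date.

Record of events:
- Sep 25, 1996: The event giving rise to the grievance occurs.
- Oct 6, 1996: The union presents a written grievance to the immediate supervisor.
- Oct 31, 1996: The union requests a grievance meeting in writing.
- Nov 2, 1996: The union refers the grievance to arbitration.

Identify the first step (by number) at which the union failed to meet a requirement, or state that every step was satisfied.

Step 2

Step 1 — counting 20 days from Sep 25, 1996 (when the grieved event occurs) gives a deadline of Oct 15, 1996; Oct 6, 1996 is within that limit.
Step 2 — 7 and 22 days from Oct 6, 1996 (when the written grievance is presented to the supervisor) are Oct 13, 1996 and Oct 28, 1996 respectively; Oct 31, 1996 is 3 days past the end of the window.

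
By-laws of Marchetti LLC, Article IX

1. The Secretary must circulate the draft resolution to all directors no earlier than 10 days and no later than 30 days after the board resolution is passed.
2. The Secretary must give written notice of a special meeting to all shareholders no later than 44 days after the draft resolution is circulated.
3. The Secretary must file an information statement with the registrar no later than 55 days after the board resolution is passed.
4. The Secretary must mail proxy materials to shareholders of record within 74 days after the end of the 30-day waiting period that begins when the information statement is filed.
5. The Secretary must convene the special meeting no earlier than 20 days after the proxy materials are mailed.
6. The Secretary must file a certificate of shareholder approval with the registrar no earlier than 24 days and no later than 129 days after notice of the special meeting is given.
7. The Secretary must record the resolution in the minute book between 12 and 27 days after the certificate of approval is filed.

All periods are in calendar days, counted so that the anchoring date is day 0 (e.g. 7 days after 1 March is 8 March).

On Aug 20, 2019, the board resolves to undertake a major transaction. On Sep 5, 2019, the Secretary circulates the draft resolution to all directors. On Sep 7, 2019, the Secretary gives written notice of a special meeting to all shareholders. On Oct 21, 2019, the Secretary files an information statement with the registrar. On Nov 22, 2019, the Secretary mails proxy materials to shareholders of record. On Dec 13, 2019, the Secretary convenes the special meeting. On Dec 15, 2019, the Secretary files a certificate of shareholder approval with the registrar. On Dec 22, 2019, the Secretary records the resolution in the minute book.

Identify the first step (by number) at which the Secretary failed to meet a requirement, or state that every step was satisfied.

Step 1: the window is 10–30 days after Aug 20, 2019 (when the board resolution is passed), so Aug 30, 2019 through Sep 19, 2019; Sep 5, 2019 falls inside that range.
Step 2: 44 days after Sep 5, 2019 (when the draft resolution is circulated) is Oct 19, 2019; Sep 7, 2019 is within that limit.
Step 3: 55 days after Aug 20, 2019 (when the board resolution is passed) is Oct 14, 2019; Oct 21, 2019 misses that deadline by 7 days.

Step 3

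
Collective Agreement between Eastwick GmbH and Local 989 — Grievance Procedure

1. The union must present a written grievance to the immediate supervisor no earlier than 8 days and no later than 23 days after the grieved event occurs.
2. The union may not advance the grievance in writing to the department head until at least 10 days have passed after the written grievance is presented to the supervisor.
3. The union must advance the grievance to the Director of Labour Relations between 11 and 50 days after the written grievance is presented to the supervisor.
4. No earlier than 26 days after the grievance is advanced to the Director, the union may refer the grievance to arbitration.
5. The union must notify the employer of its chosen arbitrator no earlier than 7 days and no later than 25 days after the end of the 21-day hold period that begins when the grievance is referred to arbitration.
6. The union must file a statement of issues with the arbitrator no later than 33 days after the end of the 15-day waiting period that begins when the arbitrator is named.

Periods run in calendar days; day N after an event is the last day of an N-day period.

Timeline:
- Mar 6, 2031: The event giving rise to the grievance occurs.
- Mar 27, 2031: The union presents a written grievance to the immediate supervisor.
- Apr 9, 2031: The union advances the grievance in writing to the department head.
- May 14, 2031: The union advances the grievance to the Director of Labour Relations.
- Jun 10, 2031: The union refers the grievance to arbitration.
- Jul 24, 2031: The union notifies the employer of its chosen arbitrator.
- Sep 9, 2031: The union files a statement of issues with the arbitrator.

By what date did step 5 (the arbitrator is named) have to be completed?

The grievance is referred to arbitration on Jun 10, 2031; the 21-day hold period therefore ends Jul 1, 2031, and step 5 runs from that date. The window is 7–25 days after Jul 1, 2031; it closes on Jul 26, 2031.

Jul 26, 2031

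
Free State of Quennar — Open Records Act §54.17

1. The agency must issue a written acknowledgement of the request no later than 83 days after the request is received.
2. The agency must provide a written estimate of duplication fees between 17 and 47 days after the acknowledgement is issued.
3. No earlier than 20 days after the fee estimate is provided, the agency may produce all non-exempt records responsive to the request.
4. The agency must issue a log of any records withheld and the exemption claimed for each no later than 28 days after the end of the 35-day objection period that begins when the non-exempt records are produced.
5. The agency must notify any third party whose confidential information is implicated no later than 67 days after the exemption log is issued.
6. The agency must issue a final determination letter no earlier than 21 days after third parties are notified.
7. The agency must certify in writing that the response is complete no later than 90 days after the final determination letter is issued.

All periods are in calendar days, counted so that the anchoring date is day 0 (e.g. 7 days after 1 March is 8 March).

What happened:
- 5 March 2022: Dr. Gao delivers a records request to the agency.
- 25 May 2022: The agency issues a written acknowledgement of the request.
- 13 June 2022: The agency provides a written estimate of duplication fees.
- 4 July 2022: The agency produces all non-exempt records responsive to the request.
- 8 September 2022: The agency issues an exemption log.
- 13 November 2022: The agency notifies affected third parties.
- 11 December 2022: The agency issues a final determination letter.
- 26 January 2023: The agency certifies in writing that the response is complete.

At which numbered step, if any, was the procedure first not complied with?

Step 1 — counting 83 days from 5 March 2022 (when the request is received) gives a deadline of 27 May 2022; 25 May 2022 is within that limit.
Step 2 — 17 and 47 days from 25 May 2022 (when the acknowledgement is issued) are 11 June 2022 and 11 July 2022 respectively; done 13 June 2022, which is between those dates.
Step 3 — must wait 20 days from 13 June 2022 (when the fee estimate is provided), so not before 3 July 2022; 4 July 2022 is on or after that date.
Step 4 — counting 28 days from 8 August 2022 (end of the 35-day objection period, which began when the non-exempt records are produced on 4 July 2022) gives a deadline of 5 September 2022; not done until 8 September 2022, 3 days after the deadline.

Step 4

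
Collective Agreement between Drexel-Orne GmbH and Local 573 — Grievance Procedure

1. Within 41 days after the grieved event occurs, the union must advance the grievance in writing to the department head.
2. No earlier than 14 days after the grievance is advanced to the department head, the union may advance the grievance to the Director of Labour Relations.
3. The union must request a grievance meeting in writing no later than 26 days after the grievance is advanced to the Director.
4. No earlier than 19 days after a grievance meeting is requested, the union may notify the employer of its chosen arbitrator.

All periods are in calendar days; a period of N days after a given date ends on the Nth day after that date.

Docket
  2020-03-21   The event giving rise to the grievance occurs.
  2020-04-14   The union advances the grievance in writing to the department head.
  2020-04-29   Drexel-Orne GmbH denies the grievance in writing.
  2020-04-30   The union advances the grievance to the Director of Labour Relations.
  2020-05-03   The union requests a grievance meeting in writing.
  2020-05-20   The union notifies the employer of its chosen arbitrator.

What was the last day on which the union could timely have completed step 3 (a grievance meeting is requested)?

Step 3 runs from 2020-04-30, when the grievance is advanced to the Director. 26 days after 2020-04-30 is 2020-05-26.

2020-05-26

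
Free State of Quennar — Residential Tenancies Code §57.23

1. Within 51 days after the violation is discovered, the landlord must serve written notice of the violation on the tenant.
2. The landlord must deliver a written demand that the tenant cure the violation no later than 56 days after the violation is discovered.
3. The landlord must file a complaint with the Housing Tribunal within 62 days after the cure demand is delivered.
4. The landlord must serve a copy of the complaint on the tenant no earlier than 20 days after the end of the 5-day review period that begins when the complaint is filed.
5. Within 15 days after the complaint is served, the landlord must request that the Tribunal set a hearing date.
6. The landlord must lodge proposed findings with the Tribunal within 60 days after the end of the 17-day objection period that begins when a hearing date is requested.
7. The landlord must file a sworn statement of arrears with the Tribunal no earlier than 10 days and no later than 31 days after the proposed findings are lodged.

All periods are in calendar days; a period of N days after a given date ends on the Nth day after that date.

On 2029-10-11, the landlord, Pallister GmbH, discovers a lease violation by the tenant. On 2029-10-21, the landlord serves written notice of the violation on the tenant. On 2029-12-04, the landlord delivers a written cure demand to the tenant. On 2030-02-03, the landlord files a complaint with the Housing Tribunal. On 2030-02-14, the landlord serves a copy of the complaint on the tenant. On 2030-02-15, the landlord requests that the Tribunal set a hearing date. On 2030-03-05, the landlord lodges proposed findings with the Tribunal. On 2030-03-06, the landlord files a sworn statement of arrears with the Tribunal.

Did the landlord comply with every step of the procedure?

Step 1 — counting 51 days from 2029-10-11 (when the violation is discovered) gives a deadline of 2029-12-01; done 2029-10-21 — timely.
Step 2 — counting 56 days from 2029-10-11 (when the violation is discovered) gives a deadline of 2029-12-06; 2029-12-04 is within that limit.
Step 3 — counting 62 days from 2029-12-04 (when the cure demand is delivered) gives a deadline of 2030-02-04; done 2030-02-03 — timely.
Step 4 — must wait 20 days from 2030-02-08 (end of the 5-day review period, which began when the complaint is filed on 2030-02-03), so not before 2030-02-28; 2030-02-14 is 14 days before the earliest permitted date.
That is the first point of non-compliance.

No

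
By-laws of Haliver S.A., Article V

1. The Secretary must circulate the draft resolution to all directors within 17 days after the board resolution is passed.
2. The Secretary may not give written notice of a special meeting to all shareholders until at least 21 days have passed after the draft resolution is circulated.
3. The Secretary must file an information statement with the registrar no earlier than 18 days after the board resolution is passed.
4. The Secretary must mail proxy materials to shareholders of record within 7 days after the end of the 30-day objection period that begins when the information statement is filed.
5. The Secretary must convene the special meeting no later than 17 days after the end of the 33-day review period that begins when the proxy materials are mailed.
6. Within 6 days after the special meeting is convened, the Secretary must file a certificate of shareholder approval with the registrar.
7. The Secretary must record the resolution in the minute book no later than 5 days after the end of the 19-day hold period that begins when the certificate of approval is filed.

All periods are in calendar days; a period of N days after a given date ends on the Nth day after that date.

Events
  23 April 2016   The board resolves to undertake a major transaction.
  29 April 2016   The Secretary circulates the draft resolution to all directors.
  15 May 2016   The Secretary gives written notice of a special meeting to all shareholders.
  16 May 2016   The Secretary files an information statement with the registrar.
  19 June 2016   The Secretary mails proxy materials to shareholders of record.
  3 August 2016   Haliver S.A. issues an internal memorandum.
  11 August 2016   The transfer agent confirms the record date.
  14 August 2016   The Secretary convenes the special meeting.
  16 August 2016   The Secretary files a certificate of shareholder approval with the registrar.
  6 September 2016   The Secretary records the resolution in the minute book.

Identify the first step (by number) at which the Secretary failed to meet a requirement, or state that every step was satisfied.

Step 2

Step 1: 17 days after 23 April 2016 (when the board resolution is passed) is 10 May 2016; completed 29 April 2016, before the deadline.
Step 2: the earliest permitted date is 21 days after 29 April 2016 (when the draft resolution is circulated), i.e. 20 May 2016; acted on 15 May 2016, 5 days prematurely.
No need to go further; step 2 was not satisfied.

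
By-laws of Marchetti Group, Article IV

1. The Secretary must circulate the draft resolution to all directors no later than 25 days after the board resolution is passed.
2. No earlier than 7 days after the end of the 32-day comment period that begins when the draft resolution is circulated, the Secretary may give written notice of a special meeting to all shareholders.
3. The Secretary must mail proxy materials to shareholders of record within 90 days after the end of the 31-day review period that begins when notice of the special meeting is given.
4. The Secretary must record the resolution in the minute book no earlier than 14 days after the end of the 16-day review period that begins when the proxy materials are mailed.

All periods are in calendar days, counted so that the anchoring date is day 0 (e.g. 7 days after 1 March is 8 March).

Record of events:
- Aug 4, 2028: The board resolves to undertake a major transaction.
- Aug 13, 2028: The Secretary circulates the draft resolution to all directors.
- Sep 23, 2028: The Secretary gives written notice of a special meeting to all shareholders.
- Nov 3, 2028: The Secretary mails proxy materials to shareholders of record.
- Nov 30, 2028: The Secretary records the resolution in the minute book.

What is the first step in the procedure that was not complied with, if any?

Step 4

(1) due by Aug 4, 2028 + 25 days = Aug 29, 2028; completed Aug 13, 2028, before the deadline.
(2) permitted from Sep 14, 2028 + 7 days = Sep 21, 2028 onward; done Sep 23, 2028, after the minimum wait.
(3) due by Oct 24, 2028 + 90 days = Jan 22, 2029; done Nov 3, 2028 — timely.
(4) permitted from Nov 19, 2028 + 14 days = Dec 3, 2028 onward; Nov 30, 2028 is 3 days before the earliest permitted date.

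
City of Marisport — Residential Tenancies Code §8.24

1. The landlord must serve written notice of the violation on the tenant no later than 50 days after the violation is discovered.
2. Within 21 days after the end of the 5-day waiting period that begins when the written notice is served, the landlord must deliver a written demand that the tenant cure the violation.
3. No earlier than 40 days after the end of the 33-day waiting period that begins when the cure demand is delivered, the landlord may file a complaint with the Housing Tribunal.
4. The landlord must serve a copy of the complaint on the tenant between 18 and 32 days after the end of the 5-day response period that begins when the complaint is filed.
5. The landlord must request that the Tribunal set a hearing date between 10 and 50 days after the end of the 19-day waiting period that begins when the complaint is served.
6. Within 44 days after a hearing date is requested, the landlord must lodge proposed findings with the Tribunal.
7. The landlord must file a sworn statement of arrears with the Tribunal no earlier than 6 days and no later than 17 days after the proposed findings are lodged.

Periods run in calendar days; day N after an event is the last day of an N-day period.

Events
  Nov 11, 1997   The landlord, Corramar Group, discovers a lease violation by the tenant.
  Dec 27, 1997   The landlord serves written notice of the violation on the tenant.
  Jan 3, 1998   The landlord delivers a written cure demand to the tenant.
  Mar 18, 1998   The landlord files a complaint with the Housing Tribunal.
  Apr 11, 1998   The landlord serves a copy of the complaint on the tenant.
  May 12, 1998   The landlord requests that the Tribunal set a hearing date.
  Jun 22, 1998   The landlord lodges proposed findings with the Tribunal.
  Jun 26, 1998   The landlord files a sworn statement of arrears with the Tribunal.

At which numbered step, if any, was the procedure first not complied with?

Step 1: 50 days after Nov 11, 1997 (when the violation is discovered) is Dec 31, 1997; Dec 27, 1997 is within that limit.
Step 2: 21 days after Jan 1, 1998 (end of the 5-day waiting period, which began when the written notice is served on Dec 27, 1997) is Jan 22, 1998; done Jan 3, 1998 — timely.
Step 3: the earliest permitted date is 40 days after Feb 5, 1998 (end of the 33-day waiting period, which began when the cure demand is delivered on Jan 3, 1998), i.e. Mar 17, 1998; Mar 18, 1998 is on or after that date.
Step 4: the window is 18–32 days after Mar 23, 1998 (end of the 5-day response period, which began when the complaint is filed on Mar 18, 1998), so Apr 10, 1998 through Apr 24, 1998; Apr 11, 1998 falls inside that range.
Step 5: the window is 10–50 days after Apr 30, 1998 (end of the 19-day waiting period, which began when the complaint is served on Apr 11, 1998), so May 10, 1998 through Jun 19, 1998; done May 12, 1998, which is between those dates.
Step 6: 44 days after May 12, 1998 (when a hearing date is requested) is Jun 25, 1998; done Jun 22, 1998 — timely.
Step 7: the window is 6–17 days after Jun 22, 1998 (when the proposed findings are lodged), so Jun 28, 1998 through Jul 9, 1998; done Jun 26, 1998 — 2 days before the window opened.

Step 7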